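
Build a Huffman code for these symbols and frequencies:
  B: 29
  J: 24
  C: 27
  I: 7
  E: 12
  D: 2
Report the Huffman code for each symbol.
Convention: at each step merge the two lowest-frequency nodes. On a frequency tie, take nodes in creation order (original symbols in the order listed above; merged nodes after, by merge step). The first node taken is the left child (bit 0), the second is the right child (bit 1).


Huffman tree construction:
Step 1: Merge D(2) + I(7) = 9
Step 2: Merge (D+I)(9) + E(12) = 21
Step 3: Merge ((D+I)+E)(21) + J(24) = 45
Step 4: Merge C(27) + B(29) = 56
Step 5: Merge (((D+I)+E)+J)(45) + (C+B)(56) = 101
Read each symbol's code off the tree from the root (left child = 0, right child = 1).

Codes:
  B: 11 (length 2)
  J: 01 (length 2)
  C: 10 (length 2)
  I: 0001 (length 4)
  E: 001 (length 3)
  D: 0000 (length 4)
Average code length: 232/101 = 2.2970 bits/symbol


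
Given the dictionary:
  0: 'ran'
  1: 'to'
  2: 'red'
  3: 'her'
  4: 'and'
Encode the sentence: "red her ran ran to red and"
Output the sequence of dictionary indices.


Look up each word in the dictionary:
  'red' -> 2
  'her' -> 3
  'ran' -> 0
  'ran' -> 0
  'to' -> 1
  'red' -> 2
  'and' -> 4

Encoded: [2, 3, 0, 0, 1, 2, 4]


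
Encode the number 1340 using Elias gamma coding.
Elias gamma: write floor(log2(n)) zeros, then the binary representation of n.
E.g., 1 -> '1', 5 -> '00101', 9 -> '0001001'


num_bits = floor(log2(1340)) + 1 = 11
leading_zeros = num_bits - 1 = 10
binary(1340) = 10100111100

Elias gamma(1340) = '0000000000' + '10100111100' = 000000000010100111100 (21 bits)


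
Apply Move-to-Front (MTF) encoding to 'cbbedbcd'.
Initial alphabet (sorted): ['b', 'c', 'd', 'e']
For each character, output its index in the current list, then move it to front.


MTF encoding:
'c': index 1 in ['b', 'c', 'd', 'e'] -> ['c', 'b', 'd', 'e']
'b': index 1 in ['c', 'b', 'd', 'e'] -> ['b', 'c', 'd', 'e']
'b': index 0 in ['b', 'c', 'd', 'e'] -> ['b', 'c', 'd', 'e']
'e': index 3 in ['b', 'c', 'd', 'e'] -> ['e', 'b', 'c', 'd']
'd': index 3 in ['e', 'b', 'c', 'd'] -> ['d', 'e', 'b', 'c']
'b': index 2 in ['d', 'e', 'b', 'c'] -> ['b', 'd', 'e', 'c']
'c': index 3 in ['b', 'd', 'e', 'c'] -> ['c', 'b', 'd', 'e']
'd': index 2 in ['c', 'b', 'd', 'e'] -> ['d', 'c', 'b', 'e']


Output: [1, 1, 0, 3, 3, 2, 3, 2]


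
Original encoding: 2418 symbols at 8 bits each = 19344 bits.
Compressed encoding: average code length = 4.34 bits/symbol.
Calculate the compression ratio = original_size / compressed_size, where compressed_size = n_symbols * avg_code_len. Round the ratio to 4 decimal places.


original_size = n_symbols * orig_bits = 2418 * 8 = 19344 bits
compressed_size = n_symbols * avg_code_len = 2418 * 4.34 = 10494.12 bits
ratio = original_size / compressed_size = 19344 / 10494.12 = 1.8433

Compression ratio = 1.8433


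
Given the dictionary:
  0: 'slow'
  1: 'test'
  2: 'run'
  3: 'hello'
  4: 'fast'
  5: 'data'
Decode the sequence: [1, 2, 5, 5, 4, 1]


Look up each index in the dictionary:
  1 -> 'test'
  2 -> 'run'
  5 -> 'data'
  5 -> 'data'
  4 -> 'fast'
  1 -> 'test'

Decoded: "test run data data fast test"


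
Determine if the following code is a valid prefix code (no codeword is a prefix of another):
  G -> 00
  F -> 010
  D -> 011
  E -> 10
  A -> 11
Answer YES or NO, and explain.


Checking each pair (does one codeword prefix another?):
  G='00' vs F='010': no prefix
  G='00' vs D='011': no prefix
  G='00' vs E='10': no prefix
  G='00' vs A='11': no prefix
  F='010' vs G='00': no prefix
  F='010' vs D='011': no prefix
  F='010' vs E='10': no prefix
  F='010' vs A='11': no prefix
  D='011' vs G='00': no prefix
  D='011' vs F='010': no prefix
  D='011' vs E='10': no prefix
  D='011' vs A='11': no prefix
  E='10' vs G='00': no prefix
  E='10' vs F='010': no prefix
  E='10' vs D='011': no prefix
  E='10' vs A='11': no prefix
  A='11' vs G='00': no prefix
  A='11' vs F='010': no prefix
  A='11' vs D='011': no prefix
  A='11' vs E='10': no prefix
No violation found over all pairs.

YES -- this is a valid prefix code. No codeword is a prefix of any other codeword.


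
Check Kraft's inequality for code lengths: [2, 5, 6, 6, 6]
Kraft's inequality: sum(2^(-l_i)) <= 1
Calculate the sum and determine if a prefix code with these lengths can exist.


Sum = 2^(-2) + 2^(-5) + 2^(-6) + 2^(-6) + 2^(-6)
    = 0.25 + 0.03125 + 0.015625 + 0.015625 + 0.015625
    = 21/64 = 0.328125
Since 0.328125 <= 1, Kraft's inequality IS satisfied.
A prefix code with these lengths CAN exist.

Kraft sum = 0.328125. Satisfied.


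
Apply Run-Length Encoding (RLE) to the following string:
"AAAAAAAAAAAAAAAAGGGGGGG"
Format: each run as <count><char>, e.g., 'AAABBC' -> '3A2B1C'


Scanning runs left to right:
  i=0: run of 'A' x 16 -> '16A'
  i=16: run of 'G' x 7 -> '7G'

RLE = 16A7G


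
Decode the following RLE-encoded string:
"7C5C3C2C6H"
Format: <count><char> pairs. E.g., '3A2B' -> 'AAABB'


Expanding each <count><char> pair:
  7C -> 'CCCCCCC'
  5C -> 'CCCCC'
  3C -> 'CCC'
  2C -> 'CC'
  6H -> 'HHHHHH'

Decoded = CCCCCCCCCCCCCCCCCHHHHHH


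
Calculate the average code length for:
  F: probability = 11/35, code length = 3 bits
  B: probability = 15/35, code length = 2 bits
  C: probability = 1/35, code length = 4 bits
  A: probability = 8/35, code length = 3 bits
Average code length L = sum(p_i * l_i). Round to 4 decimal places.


Weighted contributions p_i * l_i:
  F: (11/35) * 3 = 33/35
  B: (15/35) * 2 = 30/35
  C: (1/35) * 4 = 4/35
  A: (8/35) * 3 = 24/35
Sum = (33 + 30 + 4 + 24)/35 = 91/35

L = 91/35 = 2.6000 bits/symbol


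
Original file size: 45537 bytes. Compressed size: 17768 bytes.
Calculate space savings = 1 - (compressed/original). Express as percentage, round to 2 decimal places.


ratio = compressed/original = 17768/45537 = 0.390188
savings = 1 - ratio = 1 - 0.390188 = 0.609812
as a percentage: 0.609812 * 100 = 60.98%

Space savings = 1 - 17768/45537 = 60.98%


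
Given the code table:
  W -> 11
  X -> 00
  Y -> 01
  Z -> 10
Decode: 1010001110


Decoding:
10 -> Z
10 -> Z
00 -> X
11 -> W
10 -> Z


Result: ZZXWZ


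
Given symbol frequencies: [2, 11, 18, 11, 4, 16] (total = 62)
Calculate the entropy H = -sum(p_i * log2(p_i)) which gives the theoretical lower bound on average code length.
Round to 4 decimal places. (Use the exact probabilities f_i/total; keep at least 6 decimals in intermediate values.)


Per-symbol terms -p_i * log2(p_i) with p_i = f_i/62:
  p = 2/62 = 0.032258: log2(p) = -4.954196, -p*log2(p) = 0.159813
  p = 11/62 = 0.177419: log2(p) = -2.494765, -p*log2(p) = 0.442620
  p = 18/62 = 0.290323: log2(p) = -1.784271, -p*log2(p) = 0.518014
  p = 11/62 = 0.177419: log2(p) = -2.494765, -p*log2(p) = 0.442620
  p = 4/62 = 0.064516: log2(p) = -3.954196, -p*log2(p) = 0.255109
  p = 16/62 = 0.258065: log2(p) = -1.954196, -p*log2(p) = 0.504309
H = 0.159813 + 0.442620 + 0.518014 + 0.442620 + 0.255109 + 0.504309 = 2.322485

H = 2.3225 bits/symbol


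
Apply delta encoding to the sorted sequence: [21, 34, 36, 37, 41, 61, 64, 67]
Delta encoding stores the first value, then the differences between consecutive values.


First value: 21
Deltas:
  34 - 21 = 13
  36 - 34 = 2
  37 - 36 = 1
  41 - 37 = 4
  61 - 41 = 20
  64 - 61 = 3
  67 - 64 = 3


Delta encoded: [21, 13, 2, 1, 4, 20, 3, 3]


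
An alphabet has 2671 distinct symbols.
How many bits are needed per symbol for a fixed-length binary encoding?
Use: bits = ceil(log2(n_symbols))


log2(2671) = 11.3832
Bracket: 2^11 = 2048 < 2671 <= 2^12 = 4096
So ceil(log2(2671)) = 12

bits = ceil(log2(2671)) = ceil(11.3832) = 12 bits


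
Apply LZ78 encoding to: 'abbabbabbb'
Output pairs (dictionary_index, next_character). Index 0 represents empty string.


LZ78 encoding steps:
Dictionary: {0: ''}
Step 1: w='' (idx 0), next='a' -> output (0, 'a'), add 'a' as idx 1
Step 2: w='' (idx 0), next='b' -> output (0, 'b'), add 'b' as idx 2
Step 3: w='b' (idx 2), next='a' -> output (2, 'a'), add 'ba' as idx 3
Step 4: w='b' (idx 2), next='b' -> output (2, 'b'), add 'bb' as idx 4
Step 5: w='a' (idx 1), next='b' -> output (1, 'b'), add 'ab' as idx 5
Step 6: w='bb' (idx 4), end of input -> output (4, '')


Encoded: [(0, 'a'), (0, 'b'), (2, 'a'), (2, 'b'), (1, 'b'), (4, '')]


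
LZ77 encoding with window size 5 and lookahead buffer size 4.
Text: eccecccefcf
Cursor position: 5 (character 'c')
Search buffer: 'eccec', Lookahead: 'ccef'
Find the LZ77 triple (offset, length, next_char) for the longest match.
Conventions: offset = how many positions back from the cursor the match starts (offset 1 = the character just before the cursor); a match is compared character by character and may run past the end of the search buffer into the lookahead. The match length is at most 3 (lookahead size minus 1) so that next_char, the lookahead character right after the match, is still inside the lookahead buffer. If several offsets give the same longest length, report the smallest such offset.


Try each offset into the search buffer:
  offset=1 (pos 4, char 'c'): match length 2
  offset=2 (pos 3, char 'e'): match length 0
  offset=3 (pos 2, char 'c'): match length 1
  offset=4 (pos 1, char 'c'): match length 3
  offset=5 (pos 0, char 'e'): match length 0
Longest match has length 3 at offset 4.
next_char = character at position 5 + 3 = 8 -> 'f'

Best match: offset=4, length=3 (matching 'cce' starting at position 1)
LZ77 triple: (4, 3, 'f')


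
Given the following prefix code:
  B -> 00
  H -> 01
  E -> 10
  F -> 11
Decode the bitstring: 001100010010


Decoding step by step:
Bits 00 -> B
Bits 11 -> F
Bits 00 -> B
Bits 01 -> H
Bits 00 -> B
Bits 10 -> E


Decoded message: BFBHBE


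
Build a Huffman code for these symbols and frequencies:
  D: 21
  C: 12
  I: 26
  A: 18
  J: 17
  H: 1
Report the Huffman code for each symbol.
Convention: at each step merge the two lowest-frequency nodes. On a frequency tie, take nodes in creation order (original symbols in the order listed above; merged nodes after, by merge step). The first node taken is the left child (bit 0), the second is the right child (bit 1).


Huffman tree construction:
Step 1: Merge H(1) + C(12) = 13
Step 2: Merge (H+C)(13) + J(17) = 30
Step 3: Merge A(18) + D(21) = 39
Step 4: Merge I(26) + ((H+C)+J)(30) = 56
Step 5: Merge (A+D)(39) + (I+((H+C)+J))(56) = 95
Read each symbol's code off the tree from the root (left child = 0, right child = 1).

Codes:
  D: 01 (length 2)
  C: 1101 (length 4)
  I: 10 (length 2)
  A: 00 (length 2)
  J: 111 (length 3)
  H: 1100 (length 4)
Average code length: 233/95 = 2.4526 bits/symbol


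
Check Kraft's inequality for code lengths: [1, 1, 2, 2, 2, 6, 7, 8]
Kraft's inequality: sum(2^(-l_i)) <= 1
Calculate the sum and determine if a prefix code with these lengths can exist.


Sum = 2^(-1) + 2^(-1) + 2^(-2) + 2^(-2) + 2^(-2) + 2^(-6) + 2^(-7) + 2^(-8)
    = 0.5 + 0.5 + 0.25 + 0.25 + 0.25 + 0.015625 + 0.0078125 + 0.00390625
    = 455/256 = 1.77734375
Since 1.77734375 > 1, Kraft's inequality is NOT satisfied.
A prefix code with these lengths CANNOT exist.

Kraft sum = 1.77734375. Not satisfied.


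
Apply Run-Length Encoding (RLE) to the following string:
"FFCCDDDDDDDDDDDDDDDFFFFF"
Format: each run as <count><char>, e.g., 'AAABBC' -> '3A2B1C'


Scanning runs left to right:
  i=0: run of 'F' x 2 -> '2F'
  i=2: run of 'C' x 2 -> '2C'
  i=4: run of 'D' x 15 -> '15D'
  i=19: run of 'F' x 5 -> '5F'

RLE = 2F2C15D5F


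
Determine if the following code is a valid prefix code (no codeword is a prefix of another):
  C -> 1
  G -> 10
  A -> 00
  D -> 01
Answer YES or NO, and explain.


Checking each pair (does one codeword prefix another?):
  C='1' vs G='10': prefix -- VIOLATION

NO -- this is NOT a valid prefix code. C (1) is a prefix of G (10).


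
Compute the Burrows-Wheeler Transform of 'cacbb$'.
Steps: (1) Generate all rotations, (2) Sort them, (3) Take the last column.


Rotations (sorted):
  0: $cacbb -> last char: b
  1: acbb$c -> last char: c
  2: b$cacb -> last char: b
  3: bb$cac -> last char: c
  4: cacbb$ -> last char: $
  5: cbb$ca -> last char: a


BWT = bcbc$a


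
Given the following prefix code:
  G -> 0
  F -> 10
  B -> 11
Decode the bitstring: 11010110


Decoding step by step:
Bits 11 -> B
Bits 0 -> G
Bits 10 -> F
Bits 11 -> B
Bits 0 -> G


Decoded message: BGFBG


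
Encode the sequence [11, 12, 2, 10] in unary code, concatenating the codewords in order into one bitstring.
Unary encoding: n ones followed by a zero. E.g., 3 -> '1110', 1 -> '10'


Encode each number as n ones followed by a terminating 0:
  11 -> 111111111110 (12 bits)
  12 -> 1111111111110 (13 bits)
  2 -> 110 (3 bits)
  10 -> 11111111110 (11 bits)
Total length = 12 + 13 + 3 + 11 = 39 bits.

Unary([11, 12, 2, 10]) = 111111111110111111111111011011111111110 (39 bits)


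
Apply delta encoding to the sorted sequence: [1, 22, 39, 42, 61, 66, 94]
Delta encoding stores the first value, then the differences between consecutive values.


First value: 1
Deltas:
  22 - 1 = 21
  39 - 22 = 17
  42 - 39 = 3
  61 - 42 = 19
  66 - 61 = 5
  94 - 66 = 28


Delta encoded: [1, 21, 17, 3, 19, 5, 28]


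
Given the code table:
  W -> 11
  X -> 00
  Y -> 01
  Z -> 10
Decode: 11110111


Decoding:
11 -> W
11 -> W
01 -> Y
11 -> W


Result: WWYW


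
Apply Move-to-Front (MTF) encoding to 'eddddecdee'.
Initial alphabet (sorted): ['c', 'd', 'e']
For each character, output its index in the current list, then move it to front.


MTF encoding:
'e': index 2 in ['c', 'd', 'e'] -> ['e', 'c', 'd']
'd': index 2 in ['e', 'c', 'd'] -> ['d', 'e', 'c']
'd': index 0 in ['d', 'e', 'c'] -> ['d', 'e', 'c']
'd': index 0 in ['d', 'e', 'c'] -> ['d', 'e', 'c']
'd': index 0 in ['d', 'e', 'c'] -> ['d', 'e', 'c']
'e': index 1 in ['d', 'e', 'c'] -> ['e', 'd', 'c']
'c': index 2 in ['e', 'd', 'c'] -> ['c', 'e', 'd']
'd': index 2 in ['c', 'e', 'd'] -> ['d', 'c', 'e']
'e': index 2 in ['d', 'c', 'e'] -> ['e', 'd', 'c']
'e': index 0 in ['e', 'd', 'c'] -> ['e', 'd', 'c']


Output: [2, 2, 0, 0, 0, 1, 2, 2, 2, 0]


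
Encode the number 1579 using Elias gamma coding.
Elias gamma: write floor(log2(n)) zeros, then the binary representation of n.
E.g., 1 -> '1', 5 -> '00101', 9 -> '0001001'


num_bits = floor(log2(1579)) + 1 = 11
leading_zeros = num_bits - 1 = 10
binary(1579) = 11000101011

Elias gamma(1579) = '0000000000' + '11000101011' = 000000000011000101011 (21 bits)


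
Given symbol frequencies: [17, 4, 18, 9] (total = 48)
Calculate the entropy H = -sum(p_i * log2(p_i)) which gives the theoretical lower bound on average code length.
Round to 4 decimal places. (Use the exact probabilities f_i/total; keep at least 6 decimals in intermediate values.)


Per-symbol terms -p_i * log2(p_i) with p_i = f_i/48:
  p = 17/48 = 0.354167: log2(p) = -1.497500, -p*log2(p) = 0.530364
  p = 4/48 = 0.083333: log2(p) = -3.584963, -p*log2(p) = 0.298747
  p = 18/48 = 0.375000: log2(p) = -1.415037, -p*log2(p) = 0.530639
  p = 9/48 = 0.187500: log2(p) = -2.415037, -p*log2(p) = 0.452820
H = 0.530364 + 0.298747 + 0.530639 + 0.452820 = 1.812570

H = 1.8126 bits/symbol


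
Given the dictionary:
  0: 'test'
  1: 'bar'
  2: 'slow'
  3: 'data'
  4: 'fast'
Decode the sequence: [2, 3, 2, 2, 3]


Look up each index in the dictionary:
  2 -> 'slow'
  3 -> 'data'
  2 -> 'slow'
  2 -> 'slow'
  3 -> 'data'

Decoded: "slow data slow slow data"


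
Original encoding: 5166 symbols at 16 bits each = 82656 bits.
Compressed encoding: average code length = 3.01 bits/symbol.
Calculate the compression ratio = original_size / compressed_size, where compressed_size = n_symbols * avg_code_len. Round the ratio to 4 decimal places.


original_size = n_symbols * orig_bits = 5166 * 16 = 82656 bits
compressed_size = n_symbols * avg_code_len = 5166 * 3.01 = 15549.66 bits
ratio = original_size / compressed_size = 82656 / 15549.66 = 5.3156

Compression ratio = 5.3156


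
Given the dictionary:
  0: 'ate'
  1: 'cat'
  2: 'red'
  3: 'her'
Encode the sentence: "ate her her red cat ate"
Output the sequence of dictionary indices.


Look up each word in the dictionary:
  'ate' -> 0
  'her' -> 3
  'her' -> 3
  'red' -> 2
  'cat' -> 1
  'ate' -> 0

Encoded: [0, 3, 3, 2, 1, 0]


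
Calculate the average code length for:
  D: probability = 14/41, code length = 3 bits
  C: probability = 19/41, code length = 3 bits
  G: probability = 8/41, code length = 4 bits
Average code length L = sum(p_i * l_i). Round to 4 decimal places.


Weighted contributions p_i * l_i:
  D: (14/41) * 3 = 42/41
  C: (19/41) * 3 = 57/41
  G: (8/41) * 4 = 32/41
Sum = (42 + 57 + 32)/41 = 131/41

L = 131/41 = 3.1951 bits/symbol


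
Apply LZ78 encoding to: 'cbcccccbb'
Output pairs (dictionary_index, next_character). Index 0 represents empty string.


LZ78 encoding steps:
Dictionary: {0: ''}
Step 1: w='' (idx 0), next='c' -> output (0, 'c'), add 'c' as idx 1
Step 2: w='' (idx 0), next='b' -> output (0, 'b'), add 'b' as idx 2
Step 3: w='c' (idx 1), next='c' -> output (1, 'c'), add 'cc' as idx 3
Step 4: w='cc' (idx 3), next='c' -> output (3, 'c'), add 'ccc' as idx 4
Step 5: w='b' (idx 2), next='b' -> output (2, 'b'), add 'bb' as idx 5


Encoded: [(0, 'c'), (0, 'b'), (1, 'c'), (3, 'c'), (2, 'b')]


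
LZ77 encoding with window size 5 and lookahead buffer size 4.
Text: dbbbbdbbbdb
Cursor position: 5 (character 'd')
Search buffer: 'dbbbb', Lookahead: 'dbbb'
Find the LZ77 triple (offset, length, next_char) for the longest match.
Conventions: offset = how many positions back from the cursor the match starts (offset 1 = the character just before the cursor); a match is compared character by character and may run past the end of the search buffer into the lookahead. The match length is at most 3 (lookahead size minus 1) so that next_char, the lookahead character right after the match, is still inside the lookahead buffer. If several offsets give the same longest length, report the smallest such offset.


Try each offset into the search buffer:
  offset=1 (pos 4, char 'b'): match length 0
  offset=2 (pos 3, char 'b'): match length 0
  offset=3 (pos 2, char 'b'): match length 0
  offset=4 (pos 1, char 'b'): match length 0
  offset=5 (pos 0, char 'd'): match length 3
Longest match has length 3 at offset 5.
next_char = character at position 5 + 3 = 8 -> 'b'

Best match: offset=5, length=3 (matching 'dbb' starting at position 0)
LZ77 triple: (5, 3, 'b')


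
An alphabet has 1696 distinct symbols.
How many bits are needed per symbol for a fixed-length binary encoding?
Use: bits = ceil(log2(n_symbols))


log2(1696) = 10.7279
Bracket: 2^10 = 1024 < 1696 <= 2^11 = 2048
So ceil(log2(1696)) = 11

bits = ceil(log2(1696)) = ceil(10.7279) = 11 bits


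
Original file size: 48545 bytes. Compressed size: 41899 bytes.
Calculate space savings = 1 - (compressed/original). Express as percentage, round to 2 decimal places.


ratio = compressed/original = 41899/48545 = 0.863096
savings = 1 - ratio = 1 - 0.863096 = 0.136904
as a percentage: 0.136904 * 100 = 13.69%

Space savings = 1 - 41899/48545 = 13.69%


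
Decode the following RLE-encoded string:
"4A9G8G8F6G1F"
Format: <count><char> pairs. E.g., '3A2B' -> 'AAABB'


Expanding each <count><char> pair:
  4A -> 'AAAA'
  9G -> 'GGGGGGGGG'
  8G -> 'GGGGGGGG'
  8F -> 'FFFFFFFF'
  6G -> 'GGGGGG'
  1F -> 'F'

Decoded = AAAAGGGGGGGGGGGGGGGGGFFFFFFFFGGGGGGF


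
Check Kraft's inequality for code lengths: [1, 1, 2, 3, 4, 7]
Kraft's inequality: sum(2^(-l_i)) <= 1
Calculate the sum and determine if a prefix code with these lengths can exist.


Sum = 2^(-1) + 2^(-1) + 2^(-2) + 2^(-3) + 2^(-4) + 2^(-7)
    = 0.5 + 0.5 + 0.25 + 0.125 + 0.0625 + 0.0078125
    = 185/128 = 1.4453125
Since 1.4453125 > 1, Kraft's inequality is NOT satisfied.
A prefix code with these lengths CANNOT exist.

Kraft sum = 1.4453125. Not satisfied.


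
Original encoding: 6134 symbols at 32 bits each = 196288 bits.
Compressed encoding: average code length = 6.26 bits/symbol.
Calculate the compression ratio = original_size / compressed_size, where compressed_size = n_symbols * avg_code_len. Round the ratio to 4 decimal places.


original_size = n_symbols * orig_bits = 6134 * 32 = 196288 bits
compressed_size = n_symbols * avg_code_len = 6134 * 6.26 = 38398.84 bits
ratio = original_size / compressed_size = 196288 / 38398.84 = 5.1118

Compression ratio = 5.1118


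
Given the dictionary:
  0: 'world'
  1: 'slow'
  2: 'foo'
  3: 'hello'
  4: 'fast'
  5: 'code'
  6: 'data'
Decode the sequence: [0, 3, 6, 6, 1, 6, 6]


Look up each index in the dictionary:
  0 -> 'world'
  3 -> 'hello'
  6 -> 'data'
  6 -> 'data'
  1 -> 'slow'
  6 -> 'data'
  6 -> 'data'

Decoded: "world hello data data slow data data"


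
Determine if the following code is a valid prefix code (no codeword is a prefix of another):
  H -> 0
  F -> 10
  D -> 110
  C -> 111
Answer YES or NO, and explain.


Checking each pair (does one codeword prefix another?):
  H='0' vs F='10': no prefix
  H='0' vs D='110': no prefix
  H='0' vs C='111': no prefix
  F='10' vs H='0': no prefix
  F='10' vs D='110': no prefix
  F='10' vs C='111': no prefix
  D='110' vs H='0': no prefix
  D='110' vs F='10': no prefix
  D='110' vs C='111': no prefix
  C='111' vs H='0': no prefix
  C='111' vs F='10': no prefix
  C='111' vs D='110': no prefix
No violation found over all pairs.

YES -- this is a valid prefix code. No codeword is a prefix of any other codeword.


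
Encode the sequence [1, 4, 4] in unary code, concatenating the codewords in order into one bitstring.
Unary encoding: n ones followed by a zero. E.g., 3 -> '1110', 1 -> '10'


Encode each number as n ones followed by a terminating 0:
  1 -> 10 (2 bits)
  4 -> 11110 (5 bits)
  4 -> 11110 (5 bits)
Total length = 2 + 5 + 5 = 12 bits.

Unary([1, 4, 4]) = 101111011110 (12 bits)


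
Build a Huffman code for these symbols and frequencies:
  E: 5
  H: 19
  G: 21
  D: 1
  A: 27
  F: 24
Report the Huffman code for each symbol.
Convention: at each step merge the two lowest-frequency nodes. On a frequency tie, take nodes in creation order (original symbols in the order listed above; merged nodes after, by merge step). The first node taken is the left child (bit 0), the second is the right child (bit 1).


Huffman tree construction:
Step 1: Merge D(1) + E(5) = 6
Step 2: Merge (D+E)(6) + H(19) = 25
Step 3: Merge G(21) + F(24) = 45
Step 4: Merge ((D+E)+H)(25) + A(27) = 52
Step 5: Merge (G+F)(45) + (((D+E)+H)+A)(52) = 97
Read each symbol's code off the tree from the root (left child = 0, right child = 1).

Codes:
  E: 1001 (length 4)
  H: 101 (length 3)
  G: 00 (length 2)
  D: 1000 (length 4)
  A: 11 (length 2)
  F: 01 (length 2)
Average code length: 225/97 = 2.3196 bits/symbol


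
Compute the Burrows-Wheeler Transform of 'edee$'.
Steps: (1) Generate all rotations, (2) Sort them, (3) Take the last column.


Rotations (sorted):
  0: $edee -> last char: e
  1: dee$e -> last char: e
  2: e$ede -> last char: e
  3: edee$ -> last char: $
  4: ee$ed -> last char: d


BWT = eee$d


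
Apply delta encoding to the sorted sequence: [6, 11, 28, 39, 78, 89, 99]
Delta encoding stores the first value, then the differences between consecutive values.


First value: 6
Deltas:
  11 - 6 = 5
  28 - 11 = 17
  39 - 28 = 11
  78 - 39 = 39
  89 - 78 = 11
  99 - 89 = 10


Delta encoded: [6, 5, 17, 11, 39, 11, 10]


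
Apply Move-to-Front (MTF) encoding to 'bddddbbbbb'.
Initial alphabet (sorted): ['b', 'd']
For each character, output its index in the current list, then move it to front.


MTF encoding:
'b': index 0 in ['b', 'd'] -> ['b', 'd']
'd': index 1 in ['b', 'd'] -> ['d', 'b']
'd': index 0 in ['d', 'b'] -> ['d', 'b']
'd': index 0 in ['d', 'b'] -> ['d', 'b']
'd': index 0 in ['d', 'b'] -> ['d', 'b']
'b': index 1 in ['d', 'b'] -> ['b', 'd']
'b': index 0 in ['b', 'd'] -> ['b', 'd']
'b': index 0 in ['b', 'd'] -> ['b', 'd']
'b': index 0 in ['b', 'd'] -> ['b', 'd']
'b': index 0 in ['b', 'd'] -> ['b', 'd']


Output: [0, 1, 0, 0, 0, 1, 0, 0, 0, 0]


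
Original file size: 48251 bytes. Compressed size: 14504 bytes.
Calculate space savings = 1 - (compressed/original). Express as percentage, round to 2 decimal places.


ratio = compressed/original = 14504/48251 = 0.300595
savings = 1 - ratio = 1 - 0.300595 = 0.699405
as a percentage: 0.699405 * 100 = 69.94%

Space savings = 1 - 14504/48251 = 69.94%


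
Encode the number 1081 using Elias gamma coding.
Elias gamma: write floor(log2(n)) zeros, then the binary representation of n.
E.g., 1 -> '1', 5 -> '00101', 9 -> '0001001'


num_bits = floor(log2(1081)) + 1 = 11
leading_zeros = num_bits - 1 = 10
binary(1081) = 10000111001

Elias gamma(1081) = '0000000000' + '10000111001' = 000000000010000111001 (21 bits)


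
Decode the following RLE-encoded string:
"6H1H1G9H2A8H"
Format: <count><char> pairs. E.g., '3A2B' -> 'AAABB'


Expanding each <count><char> pair:
  6H -> 'HHHHHH'
  1H -> 'H'
  1G -> 'G'
  9H -> 'HHHHHHHHH'
  2A -> 'AA'
  8H -> 'HHHHHHHH'

Decoded = HHHHHHHGHHHHHHHHHAAHHHHHHHH


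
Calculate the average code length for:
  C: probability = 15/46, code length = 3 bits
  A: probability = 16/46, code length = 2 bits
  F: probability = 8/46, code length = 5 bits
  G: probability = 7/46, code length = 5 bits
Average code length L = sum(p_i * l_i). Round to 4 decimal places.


Weighted contributions p_i * l_i:
  C: (15/46) * 3 = 45/46
  A: (16/46) * 2 = 32/46
  F: (8/46) * 5 = 40/46
  G: (7/46) * 5 = 35/46
Sum = (45 + 32 + 40 + 35)/46 = 152/46

L = 152/46 = 3.3043 bits/symbol


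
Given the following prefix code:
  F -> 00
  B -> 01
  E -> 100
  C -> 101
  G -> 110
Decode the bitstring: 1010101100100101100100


Decoding step by step:
Bits 101 -> C
Bits 01 -> B
Bits 01 -> B
Bits 100 -> E
Bits 100 -> E
Bits 101 -> C
Bits 100 -> E
Bits 100 -> E


Decoded message: CBBEECEE


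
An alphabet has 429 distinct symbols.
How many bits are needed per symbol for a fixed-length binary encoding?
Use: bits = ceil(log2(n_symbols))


log2(429) = 8.7448
Bracket: 2^8 = 256 < 429 <= 2^9 = 512
So ceil(log2(429)) = 9

bits = ceil(log2(429)) = ceil(8.7448) = 9 bits


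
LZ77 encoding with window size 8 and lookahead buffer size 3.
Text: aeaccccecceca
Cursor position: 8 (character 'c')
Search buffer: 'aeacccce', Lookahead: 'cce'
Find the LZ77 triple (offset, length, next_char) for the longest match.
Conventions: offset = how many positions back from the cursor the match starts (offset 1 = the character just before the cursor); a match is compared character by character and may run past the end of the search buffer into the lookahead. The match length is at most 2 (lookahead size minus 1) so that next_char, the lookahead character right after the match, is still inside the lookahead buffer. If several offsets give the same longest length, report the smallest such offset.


Try each offset into the search buffer:
  offset=1 (pos 7, char 'e'): match length 0
  offset=2 (pos 6, char 'c'): match length 1
  offset=3 (pos 5, char 'c'): match length 2
  offset=4 (pos 4, char 'c'): match length 2
  offset=5 (pos 3, char 'c'): match length 2
  offset=6 (pos 2, char 'a'): match length 0
  offset=7 (pos 1, char 'e'): match length 0
  offset=8 (pos 0, char 'a'): match length 0
Longest match has length 2, found at offsets 3, 4, 5; take the smallest, offset 3.
next_char = character at position 8 + 2 = 10 -> 'e'

Best match: offset=3, length=2 (matching 'cc' starting at position 5)
LZ77 triple: (3, 2, 'e')


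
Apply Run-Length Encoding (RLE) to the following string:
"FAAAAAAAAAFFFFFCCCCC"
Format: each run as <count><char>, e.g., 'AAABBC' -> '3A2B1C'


Scanning runs left to right:
  i=0: run of 'F' x 1 -> '1F'
  i=1: run of 'A' x 9 -> '9A'
  i=10: run of 'F' x 5 -> '5F'
  i=15: run of 'C' x 5 -> '5C'

RLE = 1F9A5F5C


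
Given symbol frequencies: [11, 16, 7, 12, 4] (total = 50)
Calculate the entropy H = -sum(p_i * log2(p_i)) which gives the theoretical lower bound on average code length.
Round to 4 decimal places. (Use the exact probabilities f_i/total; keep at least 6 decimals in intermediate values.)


Per-symbol terms -p_i * log2(p_i) with p_i = f_i/50:
  p = 11/50 = 0.220000: log2(p) = -2.184425, -p*log2(p) = 0.480573
  p = 16/50 = 0.320000: log2(p) = -1.643856, -p*log2(p) = 0.526034
  p = 7/50 = 0.140000: log2(p) = -2.836501, -p*log2(p) = 0.397110
  p = 12/50 = 0.240000: log2(p) = -2.058894, -p*log2(p) = 0.494134
  p = 4/50 = 0.080000: log2(p) = -3.643856, -p*log2(p) = 0.291508
H = 0.480573 + 0.526034 + 0.397110 + 0.494134 + 0.291508 = 2.189359

H = 2.1894 bits/symbol


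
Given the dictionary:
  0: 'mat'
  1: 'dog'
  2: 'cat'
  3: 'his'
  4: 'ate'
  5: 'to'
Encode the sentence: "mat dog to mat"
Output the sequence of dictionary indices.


Look up each word in the dictionary:
  'mat' -> 0
  'dog' -> 1
  'to' -> 5
  'mat' -> 0

Encoded: [0, 1, 5, 0]


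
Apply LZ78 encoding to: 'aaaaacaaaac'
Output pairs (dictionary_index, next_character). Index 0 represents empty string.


LZ78 encoding steps:
Dictionary: {0: ''}
Step 1: w='' (idx 0), next='a' -> output (0, 'a'), add 'a' as idx 1
Step 2: w='a' (idx 1), next='a' -> output (1, 'a'), add 'aa' as idx 2
Step 3: w='aa' (idx 2), next='c' -> output (2, 'c'), add 'aac' as idx 3
Step 4: w='aa' (idx 2), next='a' -> output (2, 'a'), add 'aaa' as idx 4
Step 5: w='a' (idx 1), next='c' -> output (1, 'c'), add 'ac' as idx 5


Encoded: [(0, 'a'), (1, 'a'), (2, 'c'), (2, 'a'), (1, 'c')]


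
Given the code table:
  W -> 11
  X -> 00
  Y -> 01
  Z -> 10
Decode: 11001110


Decoding:
11 -> W
00 -> X
11 -> W
10 -> Z


Result: WXWZ


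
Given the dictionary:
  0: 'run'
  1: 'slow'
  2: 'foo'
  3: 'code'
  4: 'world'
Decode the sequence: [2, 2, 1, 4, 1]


Look up each index in the dictionary:
  2 -> 'foo'
  2 -> 'foo'
  1 -> 'slow'
  4 -> 'world'
  1 -> 'slow'

Decoded: "foo foo slow world slow"


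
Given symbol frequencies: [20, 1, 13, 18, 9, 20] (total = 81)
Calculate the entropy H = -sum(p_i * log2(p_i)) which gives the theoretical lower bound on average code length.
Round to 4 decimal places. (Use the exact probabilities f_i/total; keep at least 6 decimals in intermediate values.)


Per-symbol terms -p_i * log2(p_i) with p_i = f_i/81:
  p = 20/81 = 0.246914: log2(p) = -2.017922, -p*log2(p) = 0.498252
  p = 1/81 = 0.012346: log2(p) = -6.339850, -p*log2(p) = 0.078270
  p = 13/81 = 0.160494: log2(p) = -2.639410, -p*log2(p) = 0.423609
  p = 18/81 = 0.222222: log2(p) = -2.169925, -p*log2(p) = 0.482206
  p = 9/81 = 0.111111: log2(p) = -3.169925, -p*log2(p) = 0.352214
  p = 20/81 = 0.246914: log2(p) = -2.017922, -p*log2(p) = 0.498252
H = 0.498252 + 0.078270 + 0.423609 + 0.482206 + 0.352214 + 0.498252 = 2.332803

H = 2.3328 bits/symbol


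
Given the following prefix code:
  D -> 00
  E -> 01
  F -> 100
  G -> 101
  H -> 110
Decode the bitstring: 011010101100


Decoding step by step:
Bits 01 -> E
Bits 101 -> G
Bits 01 -> E
Bits 01 -> E
Bits 100 -> F


Decoded message: EGEEF


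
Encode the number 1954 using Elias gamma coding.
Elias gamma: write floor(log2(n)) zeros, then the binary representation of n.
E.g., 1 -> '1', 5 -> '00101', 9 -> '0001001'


num_bits = floor(log2(1954)) + 1 = 11
leading_zeros = num_bits - 1 = 10
binary(1954) = 11110100010

Elias gamma(1954) = '0000000000' + '11110100010' = 000000000011110100010 (21 bits)


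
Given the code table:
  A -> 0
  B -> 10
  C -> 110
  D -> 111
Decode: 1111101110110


Decoding:
111 -> D
110 -> C
111 -> D
0 -> A
110 -> C


Result: DCDAC


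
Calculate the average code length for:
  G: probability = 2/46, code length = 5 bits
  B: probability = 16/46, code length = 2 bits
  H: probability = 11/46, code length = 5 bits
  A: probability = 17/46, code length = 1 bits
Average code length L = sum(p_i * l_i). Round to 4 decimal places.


Weighted contributions p_i * l_i:
  G: (2/46) * 5 = 10/46
  B: (16/46) * 2 = 32/46
  H: (11/46) * 5 = 55/46
  A: (17/46) * 1 = 17/46
Sum = (10 + 32 + 55 + 17)/46 = 114/46

L = 114/46 = 2.4783 bits/symbol


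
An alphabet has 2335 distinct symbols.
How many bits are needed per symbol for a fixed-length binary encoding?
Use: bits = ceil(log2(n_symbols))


log2(2335) = 11.1892
Bracket: 2^11 = 2048 < 2335 <= 2^12 = 4096
So ceil(log2(2335)) = 12

bits = ceil(log2(2335)) = ceil(11.1892) = 12 bits


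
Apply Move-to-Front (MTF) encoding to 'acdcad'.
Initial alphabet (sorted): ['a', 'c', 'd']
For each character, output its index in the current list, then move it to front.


MTF encoding:
'a': index 0 in ['a', 'c', 'd'] -> ['a', 'c', 'd']
'c': index 1 in ['a', 'c', 'd'] -> ['c', 'a', 'd']
'd': index 2 in ['c', 'a', 'd'] -> ['d', 'c', 'a']
'c': index 1 in ['d', 'c', 'a'] -> ['c', 'd', 'a']
'a': index 2 in ['c', 'd', 'a'] -> ['a', 'c', 'd']
'd': index 2 in ['a', 'c', 'd'] -> ['d', 'a', 'c']


Output: [0, 1, 2, 1, 2, 2]


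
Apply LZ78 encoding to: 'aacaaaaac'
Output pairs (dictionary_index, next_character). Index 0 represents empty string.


LZ78 encoding steps:
Dictionary: {0: ''}
Step 1: w='' (idx 0), next='a' -> output (0, 'a'), add 'a' as idx 1
Step 2: w='a' (idx 1), next='c' -> output (1, 'c'), add 'ac' as idx 2
Step 3: w='a' (idx 1), next='a' -> output (1, 'a'), add 'aa' as idx 3
Step 4: w='aa' (idx 3), next='a' -> output (3, 'a'), add 'aaa' as idx 4
Step 5: w='' (idx 0), next='c' -> output (0, 'c'), add 'c' as idx 5


Encoded: [(0, 'a'), (1, 'c'), (1, 'a'), (3, 'a'), (0, 'c')]


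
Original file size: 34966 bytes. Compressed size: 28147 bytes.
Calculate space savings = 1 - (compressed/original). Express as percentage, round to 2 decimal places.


ratio = compressed/original = 28147/34966 = 0.804982
savings = 1 - ratio = 1 - 0.804982 = 0.195018
as a percentage: 0.195018 * 100 = 19.5%

Space savings = 1 - 28147/34966 = 19.5%


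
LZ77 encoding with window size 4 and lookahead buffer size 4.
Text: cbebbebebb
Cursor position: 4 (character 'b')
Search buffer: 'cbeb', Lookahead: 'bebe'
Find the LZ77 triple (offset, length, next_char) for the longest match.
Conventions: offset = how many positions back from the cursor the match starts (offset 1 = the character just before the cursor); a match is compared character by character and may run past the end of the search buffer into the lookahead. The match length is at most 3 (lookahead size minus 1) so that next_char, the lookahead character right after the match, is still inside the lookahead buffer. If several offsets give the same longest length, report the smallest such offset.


Try each offset into the search buffer:
  offset=1 (pos 3, char 'b'): match length 1
  offset=2 (pos 2, char 'e'): match length 0
  offset=3 (pos 1, char 'b'): match length 3
  offset=4 (pos 0, char 'c'): match length 0
Longest match has length 3 at offset 3.
next_char = character at position 4 + 3 = 7 -> 'e'

Best match: offset=3, length=3 (matching 'beb' starting at position 1)
LZ77 triple: (3, 3, 'e')


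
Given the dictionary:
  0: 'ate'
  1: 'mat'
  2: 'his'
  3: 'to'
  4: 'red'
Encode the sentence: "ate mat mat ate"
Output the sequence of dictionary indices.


Look up each word in the dictionary:
  'ate' -> 0
  'mat' -> 1
  'mat' -> 1
  'ate' -> 0

Encoded: [0, 1, 1, 0]


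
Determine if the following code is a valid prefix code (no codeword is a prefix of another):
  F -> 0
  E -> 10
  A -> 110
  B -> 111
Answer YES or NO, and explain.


Checking each pair (does one codeword prefix another?):
  F='0' vs E='10': no prefix
  F='0' vs A='110': no prefix
  F='0' vs B='111': no prefix
  E='10' vs F='0': no prefix
  E='10' vs A='110': no prefix
  E='10' vs B='111': no prefix
  A='110' vs F='0': no prefix
  A='110' vs E='10': no prefix
  A='110' vs B='111': no prefix
  B='111' vs F='0': no prefix
  B='111' vs E='10': no prefix
  B='111' vs A='110': no prefix
No violation found over all pairs.

YES -- this is a valid prefix code. No codeword is a prefix of any other codeword.


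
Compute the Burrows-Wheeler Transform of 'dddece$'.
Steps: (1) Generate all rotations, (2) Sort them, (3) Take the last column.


Rotations (sorted):
  0: $dddece -> last char: e
  1: ce$ddde -> last char: e
  2: dddece$ -> last char: $
  3: ddece$d -> last char: d
  4: dece$dd -> last char: d
  5: e$dddec -> last char: c
  6: ece$ddd -> last char: d


BWT = ee$ddcd


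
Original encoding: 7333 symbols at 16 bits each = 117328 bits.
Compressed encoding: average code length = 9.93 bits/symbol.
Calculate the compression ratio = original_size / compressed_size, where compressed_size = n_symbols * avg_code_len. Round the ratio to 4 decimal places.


original_size = n_symbols * orig_bits = 7333 * 16 = 117328 bits
compressed_size = n_symbols * avg_code_len = 7333 * 9.93 = 72816.69 bits
ratio = original_size / compressed_size = 117328 / 72816.69 = 1.6113

Compression ratio = 1.6113


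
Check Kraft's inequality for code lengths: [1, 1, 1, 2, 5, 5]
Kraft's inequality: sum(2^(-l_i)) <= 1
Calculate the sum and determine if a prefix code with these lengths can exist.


Sum = 2^(-1) + 2^(-1) + 2^(-1) + 2^(-2) + 2^(-5) + 2^(-5)
    = 0.5 + 0.5 + 0.5 + 0.25 + 0.03125 + 0.03125
    = 58/32 = 1.8125
Since 1.8125 > 1, Kraft's inequality is NOT satisfied.
A prefix code with these lengths CANNOT exist.

Kraft sum = 1.8125. Not satisfied.


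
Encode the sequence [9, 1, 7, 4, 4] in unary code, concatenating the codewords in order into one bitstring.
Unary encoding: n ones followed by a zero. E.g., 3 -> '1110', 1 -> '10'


Encode each number as n ones followed by a terminating 0:
  9 -> 1111111110 (10 bits)
  1 -> 10 (2 bits)
  7 -> 11111110 (8 bits)
  4 -> 11110 (5 bits)
  4 -> 11110 (5 bits)
Total length = 10 + 2 + 8 + 5 + 5 = 30 bits.

Unary([9, 1, 7, 4, 4]) = 111111111010111111101111011110 (30 bits)


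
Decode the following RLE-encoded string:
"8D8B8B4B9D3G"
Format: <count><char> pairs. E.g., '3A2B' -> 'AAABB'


Expanding each <count><char> pair:
  8D -> 'DDDDDDDD'
  8B -> 'BBBBBBBB'
  8B -> 'BBBBBBBB'
  4B -> 'BBBB'
  9D -> 'DDDDDDDDD'
  3G -> 'GGG'

Decoded = DDDDDDDDBBBBBBBBBBBBBBBBBBBBDDDDDDDDDGGG


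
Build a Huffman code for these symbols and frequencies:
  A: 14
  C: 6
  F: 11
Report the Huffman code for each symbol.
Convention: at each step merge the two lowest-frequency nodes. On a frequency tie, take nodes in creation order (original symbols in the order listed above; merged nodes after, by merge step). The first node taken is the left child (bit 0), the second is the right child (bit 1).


Huffman tree construction:
Step 1: Merge C(6) + F(11) = 17
Step 2: Merge A(14) + (C+F)(17) = 31
Read each symbol's code off the tree from the root (left child = 0, right child = 1).

Codes:
  A: 0 (length 1)
  C: 10 (length 2)
  F: 11 (length 2)
Average code length: 48/31 = 1.5484 bits/symbol


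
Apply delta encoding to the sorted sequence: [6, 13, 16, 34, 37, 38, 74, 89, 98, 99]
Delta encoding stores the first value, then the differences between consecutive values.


First value: 6
Deltas:
  13 - 6 = 7
  16 - 13 = 3
  34 - 16 = 18
  37 - 34 = 3
  38 - 37 = 1
  74 - 38 = 36
  89 - 74 = 15
  98 - 89 = 9
  99 - 98 = 1


Delta encoded: [6, 7, 3, 18, 3, 1, 36, 15, 9, 1]


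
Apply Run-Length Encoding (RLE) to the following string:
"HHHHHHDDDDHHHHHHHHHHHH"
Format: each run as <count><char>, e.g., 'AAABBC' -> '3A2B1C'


Scanning runs left to right:
  i=0: run of 'H' x 6 -> '6H'
  i=6: run of 'D' x 4 -> '4D'
  i=10: run of 'H' x 12 -> '12H'

RLE = 6H4D12H


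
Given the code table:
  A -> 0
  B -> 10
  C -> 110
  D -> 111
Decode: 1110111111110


Decoding:
111 -> D
0 -> A
111 -> D
111 -> D
110 -> C


Result: DADDC


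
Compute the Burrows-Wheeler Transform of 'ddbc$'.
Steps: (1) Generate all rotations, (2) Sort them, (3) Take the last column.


Rotations (sorted):
  0: $ddbc -> last char: c
  1: bc$dd -> last char: d
  2: c$ddb -> last char: b
  3: dbc$d -> last char: d
  4: ddbc$ -> last char: $


BWT = cdbd$


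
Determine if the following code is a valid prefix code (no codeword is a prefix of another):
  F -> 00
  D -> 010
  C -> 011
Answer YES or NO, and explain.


Checking each pair (does one codeword prefix another?):
  F='00' vs D='010': no prefix
  F='00' vs C='011': no prefix
  D='010' vs F='00': no prefix
  D='010' vs C='011': no prefix
  C='011' vs F='00': no prefix
  C='011' vs D='010': no prefix
No violation found over all pairs.

YES -- this is a valid prefix code. No codeword is a prefix of any other codeword.
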